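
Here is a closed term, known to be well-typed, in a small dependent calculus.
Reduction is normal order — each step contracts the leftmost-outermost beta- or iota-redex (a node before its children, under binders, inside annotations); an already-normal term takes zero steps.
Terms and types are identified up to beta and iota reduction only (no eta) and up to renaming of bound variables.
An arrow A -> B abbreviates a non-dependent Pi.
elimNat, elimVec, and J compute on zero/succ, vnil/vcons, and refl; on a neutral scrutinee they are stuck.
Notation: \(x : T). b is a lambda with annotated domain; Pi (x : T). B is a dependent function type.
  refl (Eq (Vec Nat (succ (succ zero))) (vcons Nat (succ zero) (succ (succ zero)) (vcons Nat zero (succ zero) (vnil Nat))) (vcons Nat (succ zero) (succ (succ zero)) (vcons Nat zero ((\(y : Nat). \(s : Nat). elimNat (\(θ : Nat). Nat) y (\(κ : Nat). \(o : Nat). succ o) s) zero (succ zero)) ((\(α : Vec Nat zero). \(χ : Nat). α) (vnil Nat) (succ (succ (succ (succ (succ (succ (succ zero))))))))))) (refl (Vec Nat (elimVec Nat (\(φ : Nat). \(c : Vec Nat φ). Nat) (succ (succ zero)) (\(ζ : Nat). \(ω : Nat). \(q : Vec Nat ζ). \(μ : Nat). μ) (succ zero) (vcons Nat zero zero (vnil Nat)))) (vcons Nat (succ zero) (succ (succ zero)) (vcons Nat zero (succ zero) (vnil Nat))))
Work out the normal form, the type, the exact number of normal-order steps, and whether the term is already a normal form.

normal form:
  refl (Eq (Vec Nat (succ (succ zero))) (vcons Nat (succ zero) (succ (succ zero)) (vcons Nat zero (succ zero) (vnil Nat))) (vcons Nat (succ zero) (succ (succ zero)) (vcons Nat zero (succ zero) (vnil Nat)))) (refl (Vec Nat (succ (succ zero))) (vcons Nat (succ zero) (succ (succ zero)) (vcons Nat zero (succ zero) (vnil Nat))))
type:
  Eq (Eq (Vec Nat (succ (succ zero))) (vcons Nat (succ zero) (succ (succ zero)) (vcons Nat zero (succ zero) (vnil Nat))) (vcons Nat (succ zero) (succ (succ zero)) (vcons Nat zero (succ zero) (vnil Nat)))) (refl (Vec Nat (succ (succ zero))) (vcons Nat (succ zero) (succ (succ zero)) (vcons Nat zero (succ zero) (vnil Nat)))) (refl (Vec Nat (succ (succ zero))) (vcons Nat (succ zero) (succ (succ zero)) (vcons Nat zero (succ zero) (vnil Nat))))
reduction steps (normal order): 14
started in normal form: no
first contracted redex: a beta-redex


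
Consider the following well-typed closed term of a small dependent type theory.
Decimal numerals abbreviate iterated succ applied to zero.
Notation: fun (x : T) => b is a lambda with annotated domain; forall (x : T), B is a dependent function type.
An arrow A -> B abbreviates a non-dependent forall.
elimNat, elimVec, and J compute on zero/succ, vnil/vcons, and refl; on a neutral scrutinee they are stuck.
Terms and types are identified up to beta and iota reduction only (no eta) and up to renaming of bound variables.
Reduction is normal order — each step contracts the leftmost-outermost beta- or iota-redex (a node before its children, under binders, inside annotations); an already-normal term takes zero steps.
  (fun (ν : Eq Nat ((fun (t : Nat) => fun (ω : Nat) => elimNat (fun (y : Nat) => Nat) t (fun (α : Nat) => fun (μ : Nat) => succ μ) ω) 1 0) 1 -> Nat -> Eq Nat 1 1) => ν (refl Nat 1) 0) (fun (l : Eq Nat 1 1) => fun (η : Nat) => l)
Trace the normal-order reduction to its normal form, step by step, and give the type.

normal-order reduction sequence:
  (fun (ν : Eq Nat ((fun (t : Nat) => fun (ω : Nat) => elimNat (fun (y : Nat) => Nat) t (fun (α : Nat) => fun (μ : Nat) => succ μ) ω) 1 0) 1 -> Nat -> Eq Nat 1 1) => ν (refl Nat 1) 0) (fun (l : Eq Nat 1 1) => fun (η : Nat) => l)
  ~> (fun (ν : Eq Nat 1 1) => fun (t : Nat) => ν) (refl Nat 1) 0
  ~> (fun (ν : Nat) => refl Nat 1) 0
  ~> refl Nat 1
the term's type:
  Eq Nat 1 1


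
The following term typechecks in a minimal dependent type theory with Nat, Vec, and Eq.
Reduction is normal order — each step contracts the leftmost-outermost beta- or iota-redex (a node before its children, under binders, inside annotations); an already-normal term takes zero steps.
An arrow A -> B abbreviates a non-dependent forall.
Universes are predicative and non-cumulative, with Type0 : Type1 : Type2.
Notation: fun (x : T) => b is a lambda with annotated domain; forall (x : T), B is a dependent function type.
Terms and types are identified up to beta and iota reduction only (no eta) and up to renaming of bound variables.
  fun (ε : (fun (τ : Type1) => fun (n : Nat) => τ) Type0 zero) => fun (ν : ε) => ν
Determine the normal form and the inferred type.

resulting normal form:
  fun (ε : Type0) => fun (τ : ε) => τ
inferred type:
  forall (ε : Type0), ε -> ε
observation: the term reaches its normal form after 2 normal-order steps.


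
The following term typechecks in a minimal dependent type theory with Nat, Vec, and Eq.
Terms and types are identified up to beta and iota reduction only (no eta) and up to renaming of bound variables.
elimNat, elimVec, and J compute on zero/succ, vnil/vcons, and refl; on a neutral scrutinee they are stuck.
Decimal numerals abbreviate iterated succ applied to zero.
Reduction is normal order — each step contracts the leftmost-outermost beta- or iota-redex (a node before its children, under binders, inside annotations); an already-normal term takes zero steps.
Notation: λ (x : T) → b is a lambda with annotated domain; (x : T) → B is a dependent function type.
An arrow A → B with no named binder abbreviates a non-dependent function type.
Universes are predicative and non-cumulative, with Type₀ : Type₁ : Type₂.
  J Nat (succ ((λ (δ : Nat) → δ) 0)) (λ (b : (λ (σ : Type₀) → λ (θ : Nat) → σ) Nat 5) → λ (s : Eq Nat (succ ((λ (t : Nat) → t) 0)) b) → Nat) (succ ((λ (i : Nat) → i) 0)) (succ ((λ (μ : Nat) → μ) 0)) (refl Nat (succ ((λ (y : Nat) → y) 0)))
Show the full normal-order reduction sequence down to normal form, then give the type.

reduction (normal order):
  J Nat (succ ((λ (δ : Nat) → δ) 0)) (λ (b : (λ (σ : Type₀) → λ (θ : Nat) → σ) Nat 5) → λ (s : Eq Nat (succ ((λ (t : Nat) → t) 0)) b) → Nat) (succ ((λ (i : Nat) → i) 0)) (succ ((λ (μ : Nat) → μ) 0)) (refl Nat (succ ((λ (y : Nat) → y) 0)))
  ~> succ ((λ (δ : Nat) → δ) 0)
  ~> 1
type:
  Nat


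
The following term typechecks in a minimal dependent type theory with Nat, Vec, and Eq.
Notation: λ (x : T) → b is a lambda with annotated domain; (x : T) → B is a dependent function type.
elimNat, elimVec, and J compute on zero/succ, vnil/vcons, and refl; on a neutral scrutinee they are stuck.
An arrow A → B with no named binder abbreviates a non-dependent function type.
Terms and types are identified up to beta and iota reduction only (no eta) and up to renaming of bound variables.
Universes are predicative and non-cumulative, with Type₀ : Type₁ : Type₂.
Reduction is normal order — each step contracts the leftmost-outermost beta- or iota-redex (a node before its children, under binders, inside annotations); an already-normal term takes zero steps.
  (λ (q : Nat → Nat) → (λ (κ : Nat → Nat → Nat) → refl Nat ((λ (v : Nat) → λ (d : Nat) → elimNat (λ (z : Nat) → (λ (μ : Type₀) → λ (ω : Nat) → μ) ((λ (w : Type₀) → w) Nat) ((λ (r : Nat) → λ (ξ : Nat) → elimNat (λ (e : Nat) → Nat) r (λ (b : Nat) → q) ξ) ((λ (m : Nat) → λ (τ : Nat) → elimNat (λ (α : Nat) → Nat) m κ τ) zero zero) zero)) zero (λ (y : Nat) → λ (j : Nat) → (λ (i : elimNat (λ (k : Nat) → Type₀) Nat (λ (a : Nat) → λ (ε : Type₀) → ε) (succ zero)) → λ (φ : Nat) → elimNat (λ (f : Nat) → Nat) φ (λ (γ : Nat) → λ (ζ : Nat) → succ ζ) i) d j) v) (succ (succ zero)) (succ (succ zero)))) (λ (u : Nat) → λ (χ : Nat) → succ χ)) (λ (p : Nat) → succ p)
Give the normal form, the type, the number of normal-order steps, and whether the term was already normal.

reduced normal form:
  refl Nat (succ (succ (succ (succ zero))))
type:
  Eq Nat (succ (succ (succ (succ zero)))) (succ (succ (succ (succ zero))))
reduction steps (normal order): 29
already normal: no
first contracted redex: a beta-redex


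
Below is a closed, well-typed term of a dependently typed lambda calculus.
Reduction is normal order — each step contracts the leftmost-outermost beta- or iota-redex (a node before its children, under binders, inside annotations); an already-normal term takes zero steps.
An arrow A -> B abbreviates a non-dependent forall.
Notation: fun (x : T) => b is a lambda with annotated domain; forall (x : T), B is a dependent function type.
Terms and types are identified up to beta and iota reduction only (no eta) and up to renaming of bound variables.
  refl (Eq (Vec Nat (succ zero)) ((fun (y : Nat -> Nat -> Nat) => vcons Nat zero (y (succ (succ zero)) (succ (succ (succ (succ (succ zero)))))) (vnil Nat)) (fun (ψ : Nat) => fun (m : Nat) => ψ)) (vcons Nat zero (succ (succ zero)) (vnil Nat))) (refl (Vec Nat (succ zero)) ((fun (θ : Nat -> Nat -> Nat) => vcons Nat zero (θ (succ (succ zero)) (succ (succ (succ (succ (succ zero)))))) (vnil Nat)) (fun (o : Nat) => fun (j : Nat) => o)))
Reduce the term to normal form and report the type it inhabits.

resulting normal form:
  refl (Eq (Vec Nat (succ zero)) (vcons Nat zero (succ (succ zero)) (vnil Nat)) (vcons Nat zero (succ (succ zero)) (vnil Nat))) (refl (Vec Nat (succ zero)) (vcons Nat zero (succ (succ zero)) (vnil Nat)))
the term's type:
  Eq (Eq (Vec Nat (succ zero)) (vcons Nat zero (succ (succ zero)) (vnil Nat)) (vcons Nat zero (succ (succ zero)) (vnil Nat))) (refl (Vec Nat (succ zero)) (vcons Nat zero (succ (succ zero)) (vnil Nat))) (refl (Vec Nat (succ zero)) (vcons Nat zero (succ (succ zero)) (vnil Nat)))


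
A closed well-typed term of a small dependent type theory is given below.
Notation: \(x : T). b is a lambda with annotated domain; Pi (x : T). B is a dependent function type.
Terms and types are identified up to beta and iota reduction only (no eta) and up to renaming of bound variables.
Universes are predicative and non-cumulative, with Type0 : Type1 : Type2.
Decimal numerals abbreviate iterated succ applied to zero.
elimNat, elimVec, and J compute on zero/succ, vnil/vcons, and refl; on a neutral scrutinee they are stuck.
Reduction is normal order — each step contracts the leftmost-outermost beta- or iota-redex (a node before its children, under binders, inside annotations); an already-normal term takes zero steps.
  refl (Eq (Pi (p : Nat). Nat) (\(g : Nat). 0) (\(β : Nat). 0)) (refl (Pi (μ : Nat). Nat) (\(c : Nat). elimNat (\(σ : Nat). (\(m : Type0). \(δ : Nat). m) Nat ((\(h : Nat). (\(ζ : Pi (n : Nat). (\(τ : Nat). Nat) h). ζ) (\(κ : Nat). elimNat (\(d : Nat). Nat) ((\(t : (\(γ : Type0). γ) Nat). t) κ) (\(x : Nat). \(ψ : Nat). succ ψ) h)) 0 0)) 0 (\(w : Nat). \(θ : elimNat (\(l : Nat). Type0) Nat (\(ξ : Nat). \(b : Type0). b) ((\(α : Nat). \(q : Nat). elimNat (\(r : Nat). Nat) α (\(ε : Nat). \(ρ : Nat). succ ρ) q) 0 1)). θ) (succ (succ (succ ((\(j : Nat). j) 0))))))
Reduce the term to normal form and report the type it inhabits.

reduced normal form:
  refl (Eq (Pi (p : Nat). Nat) (\(g : Nat). 0) (\(β : Nat). 0)) (refl (Pi (μ : Nat). Nat) (\(c : Nat). 0))
inferred type:
  Eq (Eq (Pi (p : Nat). Nat) (\(g : Nat). 0) (\(β : Nat). 0)) (refl (Pi (μ : Nat). Nat) (\(c : Nat). 0)) (refl (Pi (σ : Nat). Nat) (\(m : Nat). 0))
observation: 23 normal-order steps separate the term from its normal form.


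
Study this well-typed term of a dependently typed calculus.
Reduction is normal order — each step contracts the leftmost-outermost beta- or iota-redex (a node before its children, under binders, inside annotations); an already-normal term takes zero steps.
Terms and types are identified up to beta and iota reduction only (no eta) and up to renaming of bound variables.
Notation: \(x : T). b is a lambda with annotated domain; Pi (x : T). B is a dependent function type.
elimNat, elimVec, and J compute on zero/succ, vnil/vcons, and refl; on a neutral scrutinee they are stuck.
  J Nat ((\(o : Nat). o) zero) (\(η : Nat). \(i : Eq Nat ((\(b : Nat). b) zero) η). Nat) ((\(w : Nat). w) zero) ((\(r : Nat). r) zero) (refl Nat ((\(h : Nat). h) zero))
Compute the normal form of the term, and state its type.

reduced normal form:
  zero
the term's type:
  Nat
observation: contracting a J iota-redex first, the term normalizes in 2 steps.


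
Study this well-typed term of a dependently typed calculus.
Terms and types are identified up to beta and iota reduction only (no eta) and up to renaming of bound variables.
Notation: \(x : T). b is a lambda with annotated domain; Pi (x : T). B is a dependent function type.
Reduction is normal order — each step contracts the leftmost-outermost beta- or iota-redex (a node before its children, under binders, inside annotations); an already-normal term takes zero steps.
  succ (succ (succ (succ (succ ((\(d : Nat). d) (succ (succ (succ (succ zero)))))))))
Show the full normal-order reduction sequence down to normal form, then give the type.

normal-order reduction sequence:
  succ (succ (succ (succ (succ ((\(d : Nat). d) (succ (succ (succ (succ zero)))))))))
  ~> succ (succ (succ (succ (succ (succ (succ (succ (succ zero))))))))
the term's type:
  Nat


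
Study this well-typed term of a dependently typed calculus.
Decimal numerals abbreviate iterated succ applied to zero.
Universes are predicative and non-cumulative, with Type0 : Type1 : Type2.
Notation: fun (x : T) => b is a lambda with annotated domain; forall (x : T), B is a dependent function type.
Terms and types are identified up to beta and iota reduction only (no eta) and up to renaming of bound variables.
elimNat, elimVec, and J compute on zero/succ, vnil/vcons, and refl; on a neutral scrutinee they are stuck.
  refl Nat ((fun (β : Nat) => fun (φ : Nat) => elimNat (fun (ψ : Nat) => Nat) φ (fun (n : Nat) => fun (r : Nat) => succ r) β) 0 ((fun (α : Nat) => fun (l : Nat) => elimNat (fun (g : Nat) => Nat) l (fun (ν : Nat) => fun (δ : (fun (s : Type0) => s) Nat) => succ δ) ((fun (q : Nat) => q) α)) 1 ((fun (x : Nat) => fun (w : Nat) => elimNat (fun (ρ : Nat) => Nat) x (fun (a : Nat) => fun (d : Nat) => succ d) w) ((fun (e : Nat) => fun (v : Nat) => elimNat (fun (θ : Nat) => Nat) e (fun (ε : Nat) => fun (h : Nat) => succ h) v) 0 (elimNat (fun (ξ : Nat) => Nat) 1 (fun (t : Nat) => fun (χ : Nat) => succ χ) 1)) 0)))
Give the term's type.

inferred type:
  Eq Nat 3 3


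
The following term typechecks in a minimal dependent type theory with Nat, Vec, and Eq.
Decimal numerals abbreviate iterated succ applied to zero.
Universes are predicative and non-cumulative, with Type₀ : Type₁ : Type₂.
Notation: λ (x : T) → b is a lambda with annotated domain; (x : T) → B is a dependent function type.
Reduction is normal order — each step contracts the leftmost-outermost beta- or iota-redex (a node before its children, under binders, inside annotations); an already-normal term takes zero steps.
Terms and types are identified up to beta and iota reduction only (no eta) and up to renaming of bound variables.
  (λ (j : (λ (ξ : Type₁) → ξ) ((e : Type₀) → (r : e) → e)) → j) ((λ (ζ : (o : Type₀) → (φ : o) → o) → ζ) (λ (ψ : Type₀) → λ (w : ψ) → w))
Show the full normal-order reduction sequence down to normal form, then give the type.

normal-order reduction:
  (λ (j : (λ (ξ : Type₁) → ξ) ((e : Type₀) → (r : e) → e)) → j) ((λ (ζ : (o : Type₀) → (φ : o) → o) → ζ) (λ (ψ : Type₀) → λ (w : ψ) → w))
  ~> (λ (j : (ξ : Type₀) → (e : ξ) → ξ) → j) (λ (r : Type₀) → λ (ζ : r) → ζ)
  ~> λ (j : Type₀) → λ (ξ : j) → ξ
inferred type:
  (j : Type₀) → (ξ : j) → j


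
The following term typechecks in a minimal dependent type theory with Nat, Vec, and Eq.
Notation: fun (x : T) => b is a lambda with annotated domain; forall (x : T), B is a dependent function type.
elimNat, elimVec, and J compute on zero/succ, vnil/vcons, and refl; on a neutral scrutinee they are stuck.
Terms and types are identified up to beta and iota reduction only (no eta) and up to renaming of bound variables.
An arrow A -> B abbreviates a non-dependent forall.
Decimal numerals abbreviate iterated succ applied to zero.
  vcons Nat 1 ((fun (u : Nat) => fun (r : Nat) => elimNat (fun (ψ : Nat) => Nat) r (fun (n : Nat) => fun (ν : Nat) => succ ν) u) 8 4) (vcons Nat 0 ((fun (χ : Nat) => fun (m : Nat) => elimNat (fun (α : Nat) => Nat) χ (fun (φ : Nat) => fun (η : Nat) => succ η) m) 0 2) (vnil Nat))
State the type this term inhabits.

the term's type:
  Vec Nat 2


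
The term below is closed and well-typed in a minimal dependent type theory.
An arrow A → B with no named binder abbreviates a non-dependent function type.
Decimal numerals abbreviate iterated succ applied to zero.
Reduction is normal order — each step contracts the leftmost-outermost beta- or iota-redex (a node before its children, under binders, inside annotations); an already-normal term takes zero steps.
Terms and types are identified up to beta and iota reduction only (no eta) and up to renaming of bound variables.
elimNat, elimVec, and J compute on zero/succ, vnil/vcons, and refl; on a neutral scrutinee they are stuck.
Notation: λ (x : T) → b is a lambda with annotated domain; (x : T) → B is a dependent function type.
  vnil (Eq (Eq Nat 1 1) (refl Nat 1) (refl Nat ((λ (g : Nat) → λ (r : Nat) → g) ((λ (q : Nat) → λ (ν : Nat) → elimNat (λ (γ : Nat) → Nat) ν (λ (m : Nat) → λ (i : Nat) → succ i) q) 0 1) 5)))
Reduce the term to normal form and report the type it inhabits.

resulting normal form:
  vnil (Eq (Eq Nat 1 1) (refl Nat 1) (refl Nat 1))
type:
  Vec (Eq (Eq Nat 1 1) (refl Nat 1) (refl Nat 1)) 0
observation: 5 normal-order steps separate the term from its normal form.


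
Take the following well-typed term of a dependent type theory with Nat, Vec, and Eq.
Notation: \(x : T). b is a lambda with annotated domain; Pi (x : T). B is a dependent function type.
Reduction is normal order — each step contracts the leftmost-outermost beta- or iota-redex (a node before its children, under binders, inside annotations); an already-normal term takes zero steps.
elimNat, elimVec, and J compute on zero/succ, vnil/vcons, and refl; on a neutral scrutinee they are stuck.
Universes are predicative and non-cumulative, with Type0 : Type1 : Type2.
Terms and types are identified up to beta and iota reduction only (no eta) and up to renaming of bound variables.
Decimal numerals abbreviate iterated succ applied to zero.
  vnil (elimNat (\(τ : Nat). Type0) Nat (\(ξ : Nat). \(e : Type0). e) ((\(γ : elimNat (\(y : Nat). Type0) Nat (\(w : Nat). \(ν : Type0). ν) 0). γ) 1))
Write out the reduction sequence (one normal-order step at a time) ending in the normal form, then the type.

normal-order reduction:
  vnil (elimNat (\(τ : Nat). Type0) Nat (\(ξ : Nat). \(e : Type0). e) ((\(γ : elimNat (\(y : Nat). Type0) Nat (\(w : Nat). \(ν : Type0). ν) 0). γ) 1))
  ~> vnil (elimNat (\(τ : Nat). Type0) Nat (\(ξ : Nat). \(e : Type0). e) 1)
  ~> vnil ((\(τ : Nat). \(ξ : Type0). ξ) 0 (elimNat (\(e : Nat). Type0) Nat (\(γ : Nat). \(y : Type0). y) 0))
  ~> vnil ((\(τ : Type0). τ) (elimNat (\(ξ : Nat). Type0) Nat (\(e : Nat). \(γ : Type0). γ) 0))
  ~> vnil (elimNat (\(τ : Nat). Type0) Nat (\(ξ : Nat). \(e : Type0). e) 0)
  ~> vnil Nat
type:
  Vec Nat 0


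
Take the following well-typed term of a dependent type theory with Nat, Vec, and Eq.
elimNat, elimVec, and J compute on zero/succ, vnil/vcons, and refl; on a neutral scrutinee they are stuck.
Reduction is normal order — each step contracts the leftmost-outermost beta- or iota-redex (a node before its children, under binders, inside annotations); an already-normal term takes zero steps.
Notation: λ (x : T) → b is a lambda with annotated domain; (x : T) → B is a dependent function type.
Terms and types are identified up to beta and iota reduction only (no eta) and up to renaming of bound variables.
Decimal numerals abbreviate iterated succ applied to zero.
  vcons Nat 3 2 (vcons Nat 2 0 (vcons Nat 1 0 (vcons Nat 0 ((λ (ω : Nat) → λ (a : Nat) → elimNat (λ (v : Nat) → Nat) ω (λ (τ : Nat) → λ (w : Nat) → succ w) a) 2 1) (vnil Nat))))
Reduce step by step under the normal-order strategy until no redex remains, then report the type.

reduction (normal order):
  vcons Nat 3 2 (vcons Nat 2 0 (vcons Nat 1 0 (vcons Nat 0 ((λ (ω : Nat) → λ (a : Nat) → elimNat (λ (v : Nat) → Nat) ω (λ (τ : Nat) → λ (w : Nat) → succ w) a) 2 1) (vnil Nat))))
  ~> vcons Nat 3 2 (vcons Nat 2 0 (vcons Nat 1 0 (vcons Nat 0 ((λ (ω : Nat) → elimNat (λ (a : Nat) → Nat) 2 (λ (v : Nat) → λ (τ : Nat) → succ τ) ω) 1) (vnil Nat))))
  ~> vcons Nat 3 2 (vcons Nat 2 0 (vcons Nat 1 0 (vcons Nat 0 (elimNat (λ (ω : Nat) → Nat) 2 (λ (a : Nat) → λ (v : Nat) → succ v) 1) (vnil Nat))))
  ~> vcons Nat 3 2 (vcons Nat 2 0 (vcons Nat 1 0 (vcons Nat 0 ((λ (ω : Nat) → λ (a : Nat) → succ a) 0 (elimNat (λ (v : Nat) → Nat) 2 (λ (τ : Nat) → λ (w : Nat) → succ w) 0)) (vnil Nat))))
  ~> vcons Nat 3 2 (vcons Nat 2 0 (vcons Nat 1 0 (vcons Nat 0 ((λ (ω : Nat) → succ ω) (elimNat (λ (a : Nat) → Nat) 2 (λ (v : Nat) → λ (τ : Nat) → succ τ) 0)) (vnil Nat))))
  ~> vcons Nat 3 2 (vcons Nat 2 0 (vcons Nat 1 0 (vcons Nat 0 (succ (elimNat (λ (ω : Nat) → Nat) 2 (λ (a : Nat) → λ (v : Nat) → succ v) 0)) (vnil Nat))))
  ~> vcons Nat 3 2 (vcons Nat 2 0 (vcons Nat 1 0 (vcons Nat 0 3 (vnil Nat))))
type:
  Vec Nat 4


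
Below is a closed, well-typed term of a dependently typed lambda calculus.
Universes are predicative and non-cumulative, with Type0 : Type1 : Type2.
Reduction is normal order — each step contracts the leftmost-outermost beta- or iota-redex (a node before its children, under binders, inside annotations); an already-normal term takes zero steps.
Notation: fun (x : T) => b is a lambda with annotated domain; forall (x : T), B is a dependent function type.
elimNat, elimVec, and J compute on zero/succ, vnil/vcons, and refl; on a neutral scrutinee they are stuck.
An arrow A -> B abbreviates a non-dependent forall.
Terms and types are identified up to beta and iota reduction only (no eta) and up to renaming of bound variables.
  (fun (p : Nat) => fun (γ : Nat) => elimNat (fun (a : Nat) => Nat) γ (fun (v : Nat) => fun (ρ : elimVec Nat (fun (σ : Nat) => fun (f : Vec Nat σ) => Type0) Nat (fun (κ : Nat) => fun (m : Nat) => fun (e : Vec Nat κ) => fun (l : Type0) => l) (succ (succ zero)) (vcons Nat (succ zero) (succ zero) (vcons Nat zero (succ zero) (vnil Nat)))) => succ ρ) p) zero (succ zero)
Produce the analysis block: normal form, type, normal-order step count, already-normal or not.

resulting normal form:
  succ zero
inferred type:
  Nat
steps to reach normal form (normal order): 3
term was already normal: no
first contracted redex: a beta-redex


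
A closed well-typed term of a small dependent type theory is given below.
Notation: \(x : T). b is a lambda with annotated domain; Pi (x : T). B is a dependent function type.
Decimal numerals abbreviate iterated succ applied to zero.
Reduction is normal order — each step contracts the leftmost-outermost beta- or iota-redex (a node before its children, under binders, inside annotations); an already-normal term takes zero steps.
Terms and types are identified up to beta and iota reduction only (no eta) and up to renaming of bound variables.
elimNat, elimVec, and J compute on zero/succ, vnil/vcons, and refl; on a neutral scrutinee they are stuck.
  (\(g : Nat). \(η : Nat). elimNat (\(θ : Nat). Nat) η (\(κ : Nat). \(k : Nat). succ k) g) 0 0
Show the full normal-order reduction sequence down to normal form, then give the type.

normal-order reduction sequence:
  (\(g : Nat). \(η : Nat). elimNat (\(θ : Nat). Nat) η (\(κ : Nat). \(k : Nat). succ k) g) 0 0
  ~> (\(g : Nat). elimNat (\(η : Nat). Nat) g (\(θ : Nat). \(κ : Nat). succ κ) 0) 0
  ~> elimNat (\(g : Nat). Nat) 0 (\(η : Nat). \(θ : Nat). succ θ) 0
  ~> 0
the term's type:
  Nat


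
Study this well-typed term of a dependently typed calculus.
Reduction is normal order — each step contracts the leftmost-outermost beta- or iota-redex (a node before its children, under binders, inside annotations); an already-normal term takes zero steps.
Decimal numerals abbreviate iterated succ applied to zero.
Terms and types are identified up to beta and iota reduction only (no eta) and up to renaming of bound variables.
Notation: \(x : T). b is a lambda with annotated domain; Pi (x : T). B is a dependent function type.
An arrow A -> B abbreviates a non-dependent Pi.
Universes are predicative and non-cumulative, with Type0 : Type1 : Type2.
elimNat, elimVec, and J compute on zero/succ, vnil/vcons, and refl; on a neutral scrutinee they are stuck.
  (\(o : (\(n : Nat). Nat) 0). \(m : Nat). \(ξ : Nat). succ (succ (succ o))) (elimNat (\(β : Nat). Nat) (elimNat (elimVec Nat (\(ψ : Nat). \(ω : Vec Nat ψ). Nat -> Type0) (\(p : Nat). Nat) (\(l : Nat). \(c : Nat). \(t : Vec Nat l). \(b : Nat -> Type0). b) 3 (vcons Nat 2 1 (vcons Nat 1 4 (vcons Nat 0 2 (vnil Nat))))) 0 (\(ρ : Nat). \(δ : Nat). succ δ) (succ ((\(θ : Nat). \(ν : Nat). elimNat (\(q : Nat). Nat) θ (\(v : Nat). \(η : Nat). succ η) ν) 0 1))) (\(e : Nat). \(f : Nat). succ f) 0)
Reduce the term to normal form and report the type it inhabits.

resulting normal form:
  \(o : Nat). \(n : Nat). 5
inferred type:
  Nat -> Nat -> Nat
observation: reduction starts at a beta-redex, and 31 normal-order steps reach the normal form.


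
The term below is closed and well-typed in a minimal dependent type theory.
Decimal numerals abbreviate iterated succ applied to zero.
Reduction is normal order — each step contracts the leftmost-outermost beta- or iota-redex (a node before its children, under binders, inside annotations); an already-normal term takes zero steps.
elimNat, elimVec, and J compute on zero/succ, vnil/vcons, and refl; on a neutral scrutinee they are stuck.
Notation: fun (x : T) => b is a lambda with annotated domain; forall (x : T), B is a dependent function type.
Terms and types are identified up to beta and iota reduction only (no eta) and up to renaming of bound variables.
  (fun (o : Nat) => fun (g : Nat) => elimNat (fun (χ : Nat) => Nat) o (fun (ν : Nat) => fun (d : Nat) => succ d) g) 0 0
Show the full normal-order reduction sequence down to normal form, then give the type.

reduction (normal order):
  (fun (o : Nat) => fun (g : Nat) => elimNat (fun (χ : Nat) => Nat) o (fun (ν : Nat) => fun (d : Nat) => succ d) g) 0 0
  ~> (fun (o : Nat) => elimNat (fun (g : Nat) => Nat) 0 (fun (χ : Nat) => fun (ν : Nat) => succ ν) o) 0
  ~> elimNat (fun (o : Nat) => Nat) 0 (fun (g : Nat) => fun (χ : Nat) => succ χ) 0
  ~> 0
the term's type:
  Nat


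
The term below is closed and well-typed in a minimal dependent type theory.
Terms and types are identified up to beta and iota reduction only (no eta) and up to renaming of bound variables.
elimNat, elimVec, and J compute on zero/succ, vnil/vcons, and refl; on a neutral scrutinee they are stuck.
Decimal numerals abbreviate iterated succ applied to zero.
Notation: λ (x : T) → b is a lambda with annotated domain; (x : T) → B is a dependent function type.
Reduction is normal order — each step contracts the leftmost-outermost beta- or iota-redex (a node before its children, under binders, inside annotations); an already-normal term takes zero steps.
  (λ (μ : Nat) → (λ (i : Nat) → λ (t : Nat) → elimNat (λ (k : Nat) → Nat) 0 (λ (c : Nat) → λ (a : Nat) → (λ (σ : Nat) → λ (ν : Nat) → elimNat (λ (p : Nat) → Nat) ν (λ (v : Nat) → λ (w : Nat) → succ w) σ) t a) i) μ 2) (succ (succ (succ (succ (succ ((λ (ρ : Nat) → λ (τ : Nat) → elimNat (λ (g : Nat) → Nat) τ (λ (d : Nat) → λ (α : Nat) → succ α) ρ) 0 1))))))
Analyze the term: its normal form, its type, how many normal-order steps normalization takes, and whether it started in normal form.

resulting normal form:
  12
the term's type:
  Nat
normal-order step count: 79
started in normal form: no
first contracted redex: a beta-redex


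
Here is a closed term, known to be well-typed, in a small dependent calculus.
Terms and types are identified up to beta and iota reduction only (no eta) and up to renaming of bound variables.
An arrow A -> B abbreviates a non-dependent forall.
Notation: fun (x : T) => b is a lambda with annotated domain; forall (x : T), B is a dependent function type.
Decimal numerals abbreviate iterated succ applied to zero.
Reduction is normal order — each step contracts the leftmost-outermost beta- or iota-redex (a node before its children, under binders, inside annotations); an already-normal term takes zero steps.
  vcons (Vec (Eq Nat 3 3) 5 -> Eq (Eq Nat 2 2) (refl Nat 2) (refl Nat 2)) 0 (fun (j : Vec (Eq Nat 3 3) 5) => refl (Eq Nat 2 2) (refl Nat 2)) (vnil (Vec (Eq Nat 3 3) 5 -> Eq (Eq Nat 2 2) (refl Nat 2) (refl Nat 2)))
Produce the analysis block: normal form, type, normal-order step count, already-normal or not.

reduced normal form:
  vcons (Vec (Eq Nat 3 3) 5 -> Eq (Eq Nat 2 2) (refl Nat 2) (refl Nat 2)) 0 (fun (j : Vec (Eq Nat 3 3) 5) => refl (Eq Nat 2 2) (refl Nat 2)) (vnil (Vec (Eq Nat 3 3) 5 -> Eq (Eq Nat 2 2) (refl Nat 2) (refl Nat 2)))
type:
  Vec (Vec (Eq Nat 3 3) 5 -> Eq (Eq Nat 2 2) (refl Nat 2) (refl Nat 2)) 1
reduction steps (normal order): 0
already normal: yes


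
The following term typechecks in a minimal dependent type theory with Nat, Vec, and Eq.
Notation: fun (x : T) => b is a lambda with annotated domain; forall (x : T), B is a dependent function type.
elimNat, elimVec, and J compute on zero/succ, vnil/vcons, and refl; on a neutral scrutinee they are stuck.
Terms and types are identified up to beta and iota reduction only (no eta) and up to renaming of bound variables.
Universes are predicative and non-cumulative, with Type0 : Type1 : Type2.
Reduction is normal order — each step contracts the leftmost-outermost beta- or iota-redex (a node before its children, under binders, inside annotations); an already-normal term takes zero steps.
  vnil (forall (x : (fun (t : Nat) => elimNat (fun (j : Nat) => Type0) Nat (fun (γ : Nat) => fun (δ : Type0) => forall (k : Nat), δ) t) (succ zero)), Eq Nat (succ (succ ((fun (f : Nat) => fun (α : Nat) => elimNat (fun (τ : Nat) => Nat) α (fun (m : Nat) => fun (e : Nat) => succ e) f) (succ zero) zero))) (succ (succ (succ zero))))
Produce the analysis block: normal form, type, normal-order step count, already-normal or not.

normal form:
  vnil (forall (x : forall (t : Nat), Nat), Eq Nat (succ (succ (succ zero))) (succ (succ (succ zero))))
inferred type:
  Vec (forall (x : forall (t : Nat), Nat), Eq Nat (succ (succ (succ zero))) (succ (succ (succ zero)))) zero
reduction steps (normal order): 11
started in normal form: no
first redex: a beta-redex


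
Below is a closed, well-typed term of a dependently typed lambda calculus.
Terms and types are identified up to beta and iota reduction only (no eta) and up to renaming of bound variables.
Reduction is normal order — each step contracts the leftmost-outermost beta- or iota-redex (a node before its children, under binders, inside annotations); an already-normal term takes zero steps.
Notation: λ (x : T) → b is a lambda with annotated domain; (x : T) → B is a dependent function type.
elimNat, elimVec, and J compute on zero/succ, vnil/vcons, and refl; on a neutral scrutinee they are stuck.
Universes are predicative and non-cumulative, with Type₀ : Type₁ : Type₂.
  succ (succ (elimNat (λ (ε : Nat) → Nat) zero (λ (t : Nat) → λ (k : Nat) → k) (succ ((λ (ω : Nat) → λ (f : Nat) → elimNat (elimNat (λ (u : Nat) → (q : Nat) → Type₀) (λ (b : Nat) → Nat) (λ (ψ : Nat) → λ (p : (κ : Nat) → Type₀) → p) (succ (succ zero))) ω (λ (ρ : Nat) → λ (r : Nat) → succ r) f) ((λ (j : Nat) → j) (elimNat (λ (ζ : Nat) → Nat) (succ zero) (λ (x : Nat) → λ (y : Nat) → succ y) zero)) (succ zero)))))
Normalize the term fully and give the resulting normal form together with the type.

resulting normal form:
  succ (succ zero)
the term's type:
  Nat


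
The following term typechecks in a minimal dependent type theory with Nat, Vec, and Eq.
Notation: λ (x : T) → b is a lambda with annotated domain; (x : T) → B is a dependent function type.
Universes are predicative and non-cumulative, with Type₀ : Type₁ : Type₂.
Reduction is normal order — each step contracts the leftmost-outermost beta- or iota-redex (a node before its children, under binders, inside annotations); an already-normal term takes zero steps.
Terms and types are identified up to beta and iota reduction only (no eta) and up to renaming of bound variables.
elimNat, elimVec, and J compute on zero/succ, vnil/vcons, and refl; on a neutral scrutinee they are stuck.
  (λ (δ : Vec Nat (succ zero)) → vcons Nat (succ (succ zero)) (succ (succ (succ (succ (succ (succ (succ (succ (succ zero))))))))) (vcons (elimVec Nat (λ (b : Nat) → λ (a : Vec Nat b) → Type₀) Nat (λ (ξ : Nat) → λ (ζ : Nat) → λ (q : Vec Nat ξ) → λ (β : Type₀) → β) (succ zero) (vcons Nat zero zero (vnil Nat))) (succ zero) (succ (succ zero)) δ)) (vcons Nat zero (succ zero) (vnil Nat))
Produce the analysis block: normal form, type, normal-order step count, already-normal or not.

normal form:
  vcons Nat (succ (succ zero)) (succ (succ (succ (succ (succ (succ (succ (succ (succ zero))))))))) (vcons Nat (succ zero) (succ (succ zero)) (vcons Nat zero (succ zero) (vnil Nat)))
the term's type:
  Vec Nat (succ (succ (succ zero)))
normal-order step count: 7
already normal: no
first contracted redex: a beta-redex


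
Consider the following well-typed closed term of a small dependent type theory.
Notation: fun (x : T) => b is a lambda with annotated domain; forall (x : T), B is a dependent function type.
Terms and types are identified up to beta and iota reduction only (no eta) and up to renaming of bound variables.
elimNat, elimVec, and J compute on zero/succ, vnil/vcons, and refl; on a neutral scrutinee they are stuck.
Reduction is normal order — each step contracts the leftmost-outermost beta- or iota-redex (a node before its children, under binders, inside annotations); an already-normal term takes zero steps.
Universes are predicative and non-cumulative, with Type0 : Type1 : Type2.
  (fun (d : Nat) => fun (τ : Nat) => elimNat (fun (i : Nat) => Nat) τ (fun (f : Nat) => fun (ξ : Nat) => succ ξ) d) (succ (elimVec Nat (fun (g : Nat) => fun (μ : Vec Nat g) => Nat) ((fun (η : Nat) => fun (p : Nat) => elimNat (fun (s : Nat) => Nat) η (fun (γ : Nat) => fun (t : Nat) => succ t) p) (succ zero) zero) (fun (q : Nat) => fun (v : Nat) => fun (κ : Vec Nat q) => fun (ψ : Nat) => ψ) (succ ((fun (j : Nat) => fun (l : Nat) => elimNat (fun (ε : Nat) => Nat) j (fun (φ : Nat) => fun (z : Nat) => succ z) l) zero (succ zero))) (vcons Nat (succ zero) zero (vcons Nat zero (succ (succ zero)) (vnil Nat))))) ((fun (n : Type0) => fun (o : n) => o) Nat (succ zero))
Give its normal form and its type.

resulting normal form:
  succ (succ (succ zero))
the term's type:
  Nat
observation: 25 normal-order steps separate the term from its normal form.


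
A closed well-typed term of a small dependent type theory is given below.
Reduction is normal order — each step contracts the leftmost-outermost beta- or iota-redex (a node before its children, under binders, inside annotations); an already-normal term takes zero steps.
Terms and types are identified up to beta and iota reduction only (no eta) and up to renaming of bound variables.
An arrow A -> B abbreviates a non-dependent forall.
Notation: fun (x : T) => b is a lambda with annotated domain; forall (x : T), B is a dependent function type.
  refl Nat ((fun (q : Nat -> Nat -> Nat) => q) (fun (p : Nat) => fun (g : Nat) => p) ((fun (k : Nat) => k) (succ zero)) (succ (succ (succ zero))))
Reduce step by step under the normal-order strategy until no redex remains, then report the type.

normal-order reduction:
  refl Nat ((fun (q : Nat -> Nat -> Nat) => q) (fun (p : Nat) => fun (g : Nat) => p) ((fun (k : Nat) => k) (succ zero)) (succ (succ (succ zero))))
  ~> refl Nat ((fun (q : Nat) => fun (p : Nat) => q) ((fun (g : Nat) => g) (succ zero)) (succ (succ (succ zero))))
  ~> refl Nat ((fun (q : Nat) => (fun (p : Nat) => p) (succ zero)) (succ (succ (succ zero))))
  ~> refl Nat ((fun (q : Nat) => q) (succ zero))
  ~> refl Nat (succ zero)
inferred type:
  Eq Nat (succ zero) (succ zero)


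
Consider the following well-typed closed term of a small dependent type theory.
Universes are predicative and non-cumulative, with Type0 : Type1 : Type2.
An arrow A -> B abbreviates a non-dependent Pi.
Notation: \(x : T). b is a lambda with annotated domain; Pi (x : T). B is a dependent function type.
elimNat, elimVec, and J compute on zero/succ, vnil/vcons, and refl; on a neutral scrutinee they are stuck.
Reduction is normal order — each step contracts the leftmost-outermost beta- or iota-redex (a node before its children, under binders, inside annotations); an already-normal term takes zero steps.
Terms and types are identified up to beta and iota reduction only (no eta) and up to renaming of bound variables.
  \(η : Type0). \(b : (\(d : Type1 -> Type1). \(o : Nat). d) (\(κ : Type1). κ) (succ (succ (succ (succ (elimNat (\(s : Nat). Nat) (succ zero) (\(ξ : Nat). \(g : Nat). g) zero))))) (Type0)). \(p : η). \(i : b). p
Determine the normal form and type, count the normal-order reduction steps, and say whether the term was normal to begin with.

normal form:
  \(η : Type0). \(b : Type0). \(d : η). \(o : b). d
type:
  Pi (η : Type0). Pi (b : Type0). η -> b -> η
reduction steps (normal order): 3
started in normal form: no
first contracted redex: a beta-redex


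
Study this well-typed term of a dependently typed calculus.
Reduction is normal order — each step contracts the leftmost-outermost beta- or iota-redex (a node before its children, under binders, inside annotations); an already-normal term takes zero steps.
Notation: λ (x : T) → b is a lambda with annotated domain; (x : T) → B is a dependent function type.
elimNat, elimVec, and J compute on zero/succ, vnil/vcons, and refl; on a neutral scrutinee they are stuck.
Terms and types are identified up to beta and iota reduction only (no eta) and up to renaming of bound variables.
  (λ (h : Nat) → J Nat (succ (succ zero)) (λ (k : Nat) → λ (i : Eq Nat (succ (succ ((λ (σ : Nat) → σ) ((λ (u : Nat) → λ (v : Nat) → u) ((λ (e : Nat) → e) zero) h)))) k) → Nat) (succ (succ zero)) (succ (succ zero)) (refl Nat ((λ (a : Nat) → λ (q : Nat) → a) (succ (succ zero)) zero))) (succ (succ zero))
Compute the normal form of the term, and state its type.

resulting normal form:
  succ (succ zero)
inferred type:
  Nat
observation: 2 normal-order steps separate the term from its normal form.


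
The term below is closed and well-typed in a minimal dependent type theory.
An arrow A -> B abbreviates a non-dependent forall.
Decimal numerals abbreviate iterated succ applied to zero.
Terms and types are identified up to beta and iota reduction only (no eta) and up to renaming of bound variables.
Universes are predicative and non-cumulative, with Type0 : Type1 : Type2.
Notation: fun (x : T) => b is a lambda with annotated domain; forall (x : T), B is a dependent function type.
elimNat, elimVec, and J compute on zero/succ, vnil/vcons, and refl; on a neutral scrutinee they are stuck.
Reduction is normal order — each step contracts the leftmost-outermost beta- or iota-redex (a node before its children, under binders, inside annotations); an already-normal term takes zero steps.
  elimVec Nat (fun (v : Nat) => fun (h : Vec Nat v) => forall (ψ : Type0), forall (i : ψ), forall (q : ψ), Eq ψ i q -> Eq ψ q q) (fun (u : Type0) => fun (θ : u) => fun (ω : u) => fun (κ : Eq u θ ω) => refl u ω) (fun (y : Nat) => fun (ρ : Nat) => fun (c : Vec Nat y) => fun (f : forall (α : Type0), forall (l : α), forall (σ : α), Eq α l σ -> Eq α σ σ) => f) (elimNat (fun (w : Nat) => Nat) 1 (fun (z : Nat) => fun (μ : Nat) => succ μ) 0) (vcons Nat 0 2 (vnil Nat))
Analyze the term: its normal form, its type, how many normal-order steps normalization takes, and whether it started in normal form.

reduced normal form:
  fun (v : Type0) => fun (h : v) => fun (ψ : v) => fun (i : Eq v h ψ) => refl v ψ
inferred type:
  forall (v : Type0), forall (h : v), forall (ψ : v), Eq v h ψ -> Eq v ψ ψ
steps to reach normal form (normal order): 6
already normal: no
first contracted redex: an elimVec iota-redex
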